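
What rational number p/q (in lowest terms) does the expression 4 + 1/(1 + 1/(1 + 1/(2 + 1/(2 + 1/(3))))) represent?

188/41

a_0 = 4: 4/1
a_1 = 1: 5/1
a_2 = 1: 9/2
a_3 = 2: 23/5
a_4 = 2: 55/12
a_5 = 3: 188/41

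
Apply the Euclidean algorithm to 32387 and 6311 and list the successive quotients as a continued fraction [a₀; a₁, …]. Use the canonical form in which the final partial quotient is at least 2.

[5; 7, 1, 1, 2, 2, 3, 20]

32387 ÷ 6311 → quotient 5, remainder 832
6311 ÷ 832 → quotient 7, remainder 487
832 ÷ 487 → quotient 1, remainder 345
487 ÷ 345 → quotient 1, remainder 142
345 ÷ 142 → quotient 2, remainder 61
142 ÷ 61 → quotient 2, remainder 20
61 ÷ 20 → quotient 3, remainder 1
20 ÷ 1 → quotient 20, remainder 0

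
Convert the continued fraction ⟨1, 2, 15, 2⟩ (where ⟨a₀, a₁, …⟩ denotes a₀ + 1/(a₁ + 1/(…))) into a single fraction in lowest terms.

95/64

Use the convergent recurrence hₖ = aₖ·hₖ₋₁ + hₖ₋₂ (and likewise for the denominators kₖ):
a_0 = 1: 1/1
a_1 = 2: 3/2
a_2 = 15: 46/31
a_3 = 2: 95/64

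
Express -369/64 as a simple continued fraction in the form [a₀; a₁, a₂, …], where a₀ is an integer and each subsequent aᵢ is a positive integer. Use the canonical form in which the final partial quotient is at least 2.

[-6; 4, 3, 1, 3]

⌊-369/64⌋ = -6, remainder 15
⌊64/15⌋ = 4, remainder 4
⌊15/4⌋ = 3, remainder 3
⌊4/3⌋ = 1, remainder 1
⌊3/1⌋ = 3, remainder 0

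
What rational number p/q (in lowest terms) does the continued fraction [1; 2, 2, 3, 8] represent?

199/141

Compute successive convergents:
a_0 = 1: 1/1
a_1 = 2: 3/2
a_2 = 2: 7/5
a_3 = 3: 24/17
a_4 = 8: 199/141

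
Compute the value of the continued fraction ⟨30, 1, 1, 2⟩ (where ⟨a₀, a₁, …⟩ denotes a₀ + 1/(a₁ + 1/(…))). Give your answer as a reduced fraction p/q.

Start with 2.
1 + 1/(2/1) = 1 + 1/2 = 3/2
1 + 1/(3/2) = 1 + 2/3 = 5/3
30 + 1/(5/3) = 30 + 3/5 = 153/5

153/5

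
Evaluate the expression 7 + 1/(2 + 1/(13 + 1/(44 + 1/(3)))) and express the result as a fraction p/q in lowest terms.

26911/3597

Start with 3.
44 + 1/(3/1) = 44 + 1/3 = 133/3
13 + 1/(133/3) = 13 + 3/133 = 1732/133
2 + 1/(1732/133) = 2 + 133/1732 = 3597/1732
7 + 1/(3597/1732) = 7 + 1732/3597 = 26911/3597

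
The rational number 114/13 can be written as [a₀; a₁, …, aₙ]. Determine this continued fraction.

[8; 1, 3, 3]

114 = 8·13 + 10, so a_0 = 8
13 = 1·10 + 3, so a_1 = 1
10 = 3·3 + 1, so a_2 = 3
3 = 3·1 + 0, so a_3 = 3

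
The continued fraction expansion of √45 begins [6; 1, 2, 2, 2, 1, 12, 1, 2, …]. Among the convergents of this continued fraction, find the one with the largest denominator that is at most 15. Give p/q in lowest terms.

a_0 = 6: 6/1  (≤ bound)
a_1 = 1: 7/1  (≤ bound)
a_2 = 2: 20/3  (≤ bound)
a_3 = 2: 47/7  (≤ bound)
a_4 = 2: 114/17  (> 15, stop)

47/7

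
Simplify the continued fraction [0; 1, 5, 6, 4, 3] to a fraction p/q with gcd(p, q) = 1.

a_0 = 0: 0/1
a_1 = 1: 1/1
a_2 = 5: 5/6
a_3 = 6: 31/37
a_4 = 4: 129/154
a_5 = 3: 418/499

418/499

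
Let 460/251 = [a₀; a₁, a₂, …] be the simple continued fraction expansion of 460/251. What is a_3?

1

Repeatedly divide and take the remainder:
460 ÷ 251 → quotient 1, remainder 209
251 ÷ 209 → quotient 1, remainder 42
209 ÷ 42 → quotient 4, remainder 41
42 ÷ 41 → quotient 1, remainder 1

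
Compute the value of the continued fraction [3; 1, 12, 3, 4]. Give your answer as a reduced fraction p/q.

a_0 = 3: 3/1
a_1 = 1: 4/1
a_2 = 12: 51/13
a_3 = 3: 157/40
a_4 = 4: 679/173

679/173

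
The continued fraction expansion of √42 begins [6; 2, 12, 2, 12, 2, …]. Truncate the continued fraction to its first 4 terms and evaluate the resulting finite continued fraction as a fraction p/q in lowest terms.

337/52

Build up convergents one term at a time:
a_0 = 6: 6/1
a_1 = 2: 13/2
a_2 = 12: 162/25
a_3 = 2: 337/52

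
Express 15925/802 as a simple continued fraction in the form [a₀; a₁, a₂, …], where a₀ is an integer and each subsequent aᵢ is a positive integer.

⌊15925/802⌋ = 19, remainder 687
⌊802/687⌋ = 1, remainder 115
⌊687/115⌋ = 5, remainder 112
⌊115/112⌋ = 1, remainder 3
⌊112/3⌋ = 37, remainder 1
⌊3/1⌋ = 3, remainder 0

[19; 1, 5, 1, 37, 3]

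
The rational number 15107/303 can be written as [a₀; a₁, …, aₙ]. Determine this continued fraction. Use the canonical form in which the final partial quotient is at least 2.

⌊15107/303⌋ = 49, remainder 260
⌊303/260⌋ = 1, remainder 43
⌊260/43⌋ = 6, remainder 2
⌊43/2⌋ = 21, remainder 1
⌊2/1⌋ = 2, remainder 0

[49; 1, 6, 21, 2]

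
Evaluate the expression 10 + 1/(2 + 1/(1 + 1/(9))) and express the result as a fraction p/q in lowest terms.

300/29

a_0 = 10: 10/1
a_1 = 2: 21/2
a_2 = 1: 31/3
a_3 = 9: 300/29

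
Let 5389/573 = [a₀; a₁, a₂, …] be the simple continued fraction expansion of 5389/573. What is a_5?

3

Apply division with remainder until the remainder is 0:
5389 ÷ 573 → quotient 9, remainder 232
573 ÷ 232 → quotient 2, remainder 109
232 ÷ 109 → quotient 2, remainder 14
109 ÷ 14 → quotient 7, remainder 11
14 ÷ 11 → quotient 1, remainder 3
11 ÷ 3 → quotient 3, remainder 2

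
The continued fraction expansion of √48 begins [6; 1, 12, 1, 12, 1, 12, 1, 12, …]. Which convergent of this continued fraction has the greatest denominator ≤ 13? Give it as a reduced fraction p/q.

90/13

List convergents until the denominator exceeds the bound:
a_0 = 6: 6/1  (≤ bound)
a_1 = 1: 7/1  (≤ bound)
a_2 = 12: 90/13  (≤ bound)
a_3 = 1: 97/14  (> 13, stop)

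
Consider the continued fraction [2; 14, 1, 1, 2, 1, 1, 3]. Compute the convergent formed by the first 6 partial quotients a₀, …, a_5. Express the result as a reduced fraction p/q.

Start with 1.
2 + 1/(1/1) = 2 + 1/1 = 3/1
1 + 1/(3/1) = 1 + 1/3 = 4/3
1 + 1/(4/3) = 1 + 3/4 = 7/4
14 + 1/(7/4) = 14 + 4/7 = 102/7
2 + 1/(102/7) = 2 + 7/102 = 211/102

211/102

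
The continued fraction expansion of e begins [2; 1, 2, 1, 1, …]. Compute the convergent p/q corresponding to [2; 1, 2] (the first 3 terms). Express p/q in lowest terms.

8/3

Compute successive convergents:
a_0 = 2: 2/1
a_1 = 1: 3/1
a_2 = 2: 8/3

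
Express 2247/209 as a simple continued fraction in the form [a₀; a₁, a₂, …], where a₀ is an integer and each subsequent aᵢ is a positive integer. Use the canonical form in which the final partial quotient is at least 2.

[10; 1, 3, 52]

2247 = 10·209 + 157, so a_0 = 10
209 = 1·157 + 52, so a_1 = 1
157 = 3·52 + 1, so a_2 = 3
52 = 52·1 + 0, so a_3 = 52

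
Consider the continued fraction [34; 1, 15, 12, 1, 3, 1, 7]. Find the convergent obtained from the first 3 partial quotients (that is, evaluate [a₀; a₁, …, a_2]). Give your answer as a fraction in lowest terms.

a_0 = 34: 34/1
a_1 = 1: 35/1
a_2 = 15: 559/16

559/16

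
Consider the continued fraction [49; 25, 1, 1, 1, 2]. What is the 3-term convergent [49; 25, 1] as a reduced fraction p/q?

a_0 = 49: 49/1
a_1 = 25: 1226/25
a_2 = 1: 1275/26

1275/26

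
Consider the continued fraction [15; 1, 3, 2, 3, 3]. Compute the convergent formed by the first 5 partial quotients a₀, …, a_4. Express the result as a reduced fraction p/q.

489/31

Start with 3.
2 + 1/(3/1) = 2 + 1/3 = 7/3
3 + 1/(7/3) = 3 + 3/7 = 24/7
1 + 1/(24/7) = 1 + 7/24 = 31/24
15 + 1/(31/24) = 15 + 24/31 = 489/31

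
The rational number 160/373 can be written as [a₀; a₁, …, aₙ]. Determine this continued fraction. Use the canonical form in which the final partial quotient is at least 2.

⌊160/373⌋ = 0, remainder 160
⌊373/160⌋ = 2, remainder 53
⌊160/53⌋ = 3, remainder 1
⌊53/1⌋ = 53, remainder 0

[0; 2, 3, 53]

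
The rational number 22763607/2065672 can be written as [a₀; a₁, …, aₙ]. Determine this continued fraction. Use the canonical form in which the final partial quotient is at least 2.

[11; 50, 8, 2, 1, 2, 11, 54]

⌊22763607/2065672⌋ = 11, remainder 41215
⌊2065672/41215⌋ = 50, remainder 4922
⌊41215/4922⌋ = 8, remainder 1839
⌊4922/1839⌋ = 2, remainder 1244
⌊1839/1244⌋ = 1, remainder 595
⌊1244/595⌋ = 2, remainder 54
⌊595/54⌋ = 11, remainder 1
⌊54/1⌋ = 54, remainder 0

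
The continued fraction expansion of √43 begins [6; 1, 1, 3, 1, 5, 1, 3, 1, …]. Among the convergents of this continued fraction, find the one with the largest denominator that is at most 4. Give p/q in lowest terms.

a_0 = 6: 6/1  (≤ bound)
a_1 = 1: 7/1  (≤ bound)
a_2 = 1: 13/2  (≤ bound)
a_3 = 3: 46/7  (> 4, stop)

13/2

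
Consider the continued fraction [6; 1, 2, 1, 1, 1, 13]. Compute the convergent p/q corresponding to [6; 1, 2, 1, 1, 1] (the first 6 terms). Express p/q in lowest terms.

Compute successive convergents:
a_0 = 6: 6/1
a_1 = 1: 7/1
a_2 = 2: 20/3
a_3 = 1: 27/4
a_4 = 1: 47/7
a_5 = 1: 74/11

74/11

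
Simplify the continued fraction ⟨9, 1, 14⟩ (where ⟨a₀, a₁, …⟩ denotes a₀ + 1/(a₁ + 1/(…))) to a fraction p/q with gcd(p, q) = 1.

149/15

a_0 = 9: 9/1
a_1 = 1: 10/1
a_2 = 14: 149/15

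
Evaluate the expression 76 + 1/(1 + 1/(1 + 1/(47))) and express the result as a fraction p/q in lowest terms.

Compute successive convergents:
a_0 = 76: 76/1
a_1 = 1: 77/1
a_2 = 1: 153/2
a_3 = 47: 7268/95

7268/95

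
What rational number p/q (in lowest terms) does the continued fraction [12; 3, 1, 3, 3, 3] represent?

Work from the innermost term outward:
Start with 3.
3 + 1/(3/1) = 3 + 1/3 = 10/3
3 + 1/(10/3) = 3 + 3/10 = 33/10
1 + 1/(33/10) = 1 + 10/33 = 43/33
3 + 1/(43/33) = 3 + 33/43 = 162/43
12 + 1/(162/43) = 12 + 43/162 = 1987/162

1987/162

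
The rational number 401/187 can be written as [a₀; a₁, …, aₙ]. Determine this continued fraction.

⌊401/187⌋ = 2, remainder 27
⌊187/27⌋ = 6, remainder 25
⌊27/25⌋ = 1, remainder 2
⌊25/2⌋ = 12, remainder 1
⌊2/1⌋ = 2, remainder 0

[2; 6, 1, 12, 2]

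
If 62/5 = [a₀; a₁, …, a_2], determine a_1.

2

⌊62/5⌋ = 12, remainder 2
⌊5/2⌋ = 2, remainder 1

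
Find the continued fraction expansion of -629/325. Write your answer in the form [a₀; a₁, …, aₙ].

[-2; 15, 2, 10]

⌊-629/325⌋ = -2, remainder 21
⌊325/21⌋ = 15, remainder 10
⌊21/10⌋ = 2, remainder 1
⌊10/1⌋ = 10, remainder 0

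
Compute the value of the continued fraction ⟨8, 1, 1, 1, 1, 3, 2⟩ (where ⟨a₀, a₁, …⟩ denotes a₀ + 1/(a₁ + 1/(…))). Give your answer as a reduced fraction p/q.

Compute successive convergents:
a_0 = 8: 8/1
a_1 = 1: 9/1
a_2 = 1: 17/2
a_3 = 1: 26/3
a_4 = 1: 43/5
a_5 = 3: 155/18
a_6 = 2: 353/41

353/41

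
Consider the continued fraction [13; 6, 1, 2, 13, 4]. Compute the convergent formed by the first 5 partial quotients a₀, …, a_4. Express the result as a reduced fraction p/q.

a_0 = 13: 13/1
a_1 = 6: 79/6
a_2 = 1: 92/7
a_3 = 2: 263/20
a_4 = 13: 3511/267

3511/267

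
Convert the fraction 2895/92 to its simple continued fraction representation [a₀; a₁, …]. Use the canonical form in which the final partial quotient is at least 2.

2895 ÷ 92 → quotient 31, remainder 43
92 ÷ 43 → quotient 2, remainder 6
43 ÷ 6 → quotient 7, remainder 1
6 ÷ 1 → quotient 6, remainder 0

[31; 2, 7, 6]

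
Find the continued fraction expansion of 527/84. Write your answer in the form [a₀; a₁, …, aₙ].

Repeatedly divide and take the remainder:
527 = 6·84 + 23, so a_0 = 6
84 = 3·23 + 15, so a_1 = 3
23 = 1·15 + 8, so a_2 = 1
15 = 1·8 + 7, so a_3 = 1
8 = 1·7 + 1, so a_4 = 1
7 = 7·1 + 0, so a_5 = 7

[6; 3, 1, 1, 1, 7]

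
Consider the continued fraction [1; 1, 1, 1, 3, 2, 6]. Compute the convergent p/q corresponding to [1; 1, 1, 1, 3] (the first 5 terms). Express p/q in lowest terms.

18/11

Collapse the nested fraction from the inside out:
Start with 3.
1 + 1/(3/1) = 1 + 1/3 = 4/3
1 + 1/(4/3) = 1 + 3/4 = 7/4
1 + 1/(7/4) = 1 + 4/7 = 11/7
1 + 1/(11/7) = 1 + 7/11 = 18/11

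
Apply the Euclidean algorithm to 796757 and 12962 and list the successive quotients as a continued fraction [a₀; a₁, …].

Run the Euclidean algorithm, recording each quotient:
796757 ÷ 12962 → quotient 61, remainder 6075
12962 ÷ 6075 → quotient 2, remainder 812
6075 ÷ 812 → quotient 7, remainder 391
812 ÷ 391 → quotient 2, remainder 30
391 ÷ 30 → quotient 13, remainder 1
30 ÷ 1 → quotient 30, remainder 0

[61; 2, 7, 2, 13, 30]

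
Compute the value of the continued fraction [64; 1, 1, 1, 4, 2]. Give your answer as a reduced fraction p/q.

2004/31

Start with 2.
4 + 1/(2/1) = 4 + 1/2 = 9/2
1 + 1/(9/2) = 1 + 2/9 = 11/9
1 + 1/(11/9) = 1 + 9/11 = 20/11
1 + 1/(20/11) = 1 + 11/20 = 31/20
64 + 1/(31/20) = 64 + 20/31 = 2004/31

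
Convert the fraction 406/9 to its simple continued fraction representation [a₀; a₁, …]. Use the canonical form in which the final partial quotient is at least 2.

⌊406/9⌋ = 45, remainder 1
⌊9/1⌋ = 9, remainder 0

[45; 9]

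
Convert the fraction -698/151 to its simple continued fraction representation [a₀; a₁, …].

[-5; 2, 1, 1, 1, 5, 1, 2]

Run the Euclidean algorithm, recording each quotient:
⌊-698/151⌋ = -5, remainder 57
⌊151/57⌋ = 2, remainder 37
⌊57/37⌋ = 1, remainder 20
⌊37/20⌋ = 1, remainder 17
⌊20/17⌋ = 1, remainder 3
⌊17/3⌋ = 5, remainder 2
⌊3/2⌋ = 1, remainder 1
⌊2/1⌋ = 2, remainder 0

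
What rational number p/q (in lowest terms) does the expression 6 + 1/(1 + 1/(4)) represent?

34/5

Compute successive convergents:
a_0 = 6: 6/1
a_1 = 1: 7/1
a_2 = 4: 34/5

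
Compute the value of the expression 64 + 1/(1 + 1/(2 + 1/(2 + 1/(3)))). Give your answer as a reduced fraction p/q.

1553/24

Start with 3.
2 + 1/(3/1) = 2 + 1/3 = 7/3
2 + 1/(7/3) = 2 + 3/7 = 17/7
1 + 1/(17/7) = 1 + 7/17 = 24/17
64 + 1/(24/17) = 64 + 17/24 = 1553/24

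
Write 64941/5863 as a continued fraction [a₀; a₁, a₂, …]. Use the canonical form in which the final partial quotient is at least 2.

Apply division with remainder until the remainder is 0:
64941 ÷ 5863 → quotient 11, remainder 448
5863 ÷ 448 → quotient 13, remainder 39
448 ÷ 39 → quotient 11, remainder 19
39 ÷ 19 → quotient 2, remainder 1
19 ÷ 1 → quotient 19, remainder 0

[11; 13, 11, 2, 19]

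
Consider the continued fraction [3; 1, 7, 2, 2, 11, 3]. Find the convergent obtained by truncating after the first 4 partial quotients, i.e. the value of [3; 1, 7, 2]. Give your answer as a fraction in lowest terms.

66/17

Compute successive convergents:
a_0 = 3: 3/1
a_1 = 1: 4/1
a_2 = 7: 31/8
a_3 = 2: 66/17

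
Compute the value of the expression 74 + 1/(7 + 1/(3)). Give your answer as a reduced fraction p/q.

Compute successive convergents:
a_0 = 74: 74/1
a_1 = 7: 519/7
a_2 = 3: 1631/22

1631/22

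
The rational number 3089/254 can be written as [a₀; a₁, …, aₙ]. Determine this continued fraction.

Apply division with remainder until the remainder is 0:
⌊3089/254⌋ = 12, remainder 41
⌊254/41⌋ = 6, remainder 8
⌊41/8⌋ = 5, remainder 1
⌊8/1⌋ = 8, remainder 0

[12; 6, 5, 8]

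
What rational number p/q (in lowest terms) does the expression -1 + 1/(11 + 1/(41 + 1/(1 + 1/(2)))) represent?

Build up convergents one term at a time:
a_0 = -1: -1/1
a_1 = 11: -10/11
a_2 = 41: -411/452
a_3 = 1: -421/463
a_4 = 2: -1253/1378

-1253/1378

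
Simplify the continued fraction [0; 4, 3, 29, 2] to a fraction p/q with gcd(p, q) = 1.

Build up convergents one term at a time:
a_0 = 0: 0/1
a_1 = 4: 1/4
a_2 = 3: 3/13
a_3 = 29: 88/381
a_4 = 2: 179/775

179/775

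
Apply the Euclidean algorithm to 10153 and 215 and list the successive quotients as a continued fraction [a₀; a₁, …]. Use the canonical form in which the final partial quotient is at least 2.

[47; 4, 2, 11, 2]

Run the Euclidean algorithm, recording each quotient:
10153 ÷ 215 → quotient 47, remainder 48
215 ÷ 48 → quotient 4, remainder 23
48 ÷ 23 → quotient 2, remainder 2
23 ÷ 2 → quotient 11, remainder 1
2 ÷ 1 → quotient 2, remainder 0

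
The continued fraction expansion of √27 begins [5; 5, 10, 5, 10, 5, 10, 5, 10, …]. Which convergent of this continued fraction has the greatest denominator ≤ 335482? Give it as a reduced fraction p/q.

a_0 = 5: 5/1  (≤ bound)
a_1 = 5: 26/5  (≤ bound)
a_2 = 10: 265/51  (≤ bound)
a_3 = 5: 1351/260  (≤ bound)
a_4 = 10: 13775/2651  (≤ bound)
a_5 = 5: 70226/13515  (≤ bound)
a_6 = 10: 716035/137801  (≤ bound)
a_7 = 5: 3650401/702520  (> 335482, stop)

716035/137801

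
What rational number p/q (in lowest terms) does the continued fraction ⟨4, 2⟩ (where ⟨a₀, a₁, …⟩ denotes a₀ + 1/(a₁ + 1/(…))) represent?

9/2

Start with 2.
4 + 1/(2/1) = 4 + 1/2 = 9/2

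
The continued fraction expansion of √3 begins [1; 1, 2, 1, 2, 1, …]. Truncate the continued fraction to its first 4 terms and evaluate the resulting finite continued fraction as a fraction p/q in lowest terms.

7/4

a_0 = 1: 1/1
a_1 = 1: 2/1
a_2 = 2: 5/3
a_3 = 1: 7/4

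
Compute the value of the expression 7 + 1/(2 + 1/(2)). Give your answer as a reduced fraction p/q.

Starting at the tail and folding back:
Start with 2.
2 + 1/(2/1) = 2 + 1/2 = 5/2
7 + 1/(5/2) = 7 + 2/5 = 37/5

37/5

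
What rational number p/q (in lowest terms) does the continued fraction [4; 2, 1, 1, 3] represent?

79/18

Use the convergent recurrence hₖ = aₖ·hₖ₋₁ + hₖ₋₂ (and likewise for the denominators kₖ):
a_0 = 4: 4/1
a_1 = 2: 9/2
a_2 = 1: 13/3
a_3 = 1: 22/5
a_4 = 3: 79/18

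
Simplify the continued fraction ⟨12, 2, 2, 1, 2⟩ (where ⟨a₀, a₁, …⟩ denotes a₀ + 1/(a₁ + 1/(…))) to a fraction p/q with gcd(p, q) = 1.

236/19

Start with 2.
1 + 1/(2/1) = 1 + 1/2 = 3/2
2 + 1/(3/2) = 2 + 2/3 = 8/3
2 + 1/(8/3) = 2 + 3/8 = 19/8
12 + 1/(19/8) = 12 + 8/19 = 236/19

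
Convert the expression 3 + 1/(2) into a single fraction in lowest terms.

a_0 = 3: 3/1
a_1 = 2: 7/2

7/2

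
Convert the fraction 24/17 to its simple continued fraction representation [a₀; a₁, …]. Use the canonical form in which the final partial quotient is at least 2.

24 ÷ 17 → quotient 1, remainder 7
17 ÷ 7 → quotient 2, remainder 3
7 ÷ 3 → quotient 2, remainder 1
3 ÷ 1 → quotient 3, remainder 0

[1; 2, 2, 3]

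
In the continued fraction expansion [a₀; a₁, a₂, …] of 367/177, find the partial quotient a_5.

367 ÷ 177 → quotient 2, remainder 13
177 ÷ 13 → quotient 13, remainder 8
13 ÷ 8 → quotient 1, remainder 5
8 ÷ 5 → quotient 1, remainder 3
5 ÷ 3 → quotient 1, remainder 2
3 ÷ 2 → quotient 1, remainder 1

1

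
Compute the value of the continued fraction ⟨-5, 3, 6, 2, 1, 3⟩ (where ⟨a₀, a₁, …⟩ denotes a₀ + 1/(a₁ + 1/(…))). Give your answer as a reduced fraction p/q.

Build up convergents one term at a time:
a_0 = -5: -5/1
a_1 = 3: -14/3
a_2 = 6: -89/19
a_3 = 2: -192/41
a_4 = 1: -281/60
a_5 = 3: -1035/221

-1035/221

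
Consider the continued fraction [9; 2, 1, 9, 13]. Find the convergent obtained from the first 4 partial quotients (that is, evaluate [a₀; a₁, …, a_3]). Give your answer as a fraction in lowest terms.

271/29

Start with 9.
1 + 1/(9/1) = 1 + 1/9 = 10/9
2 + 1/(10/9) = 2 + 9/10 = 29/10
9 + 1/(29/10) = 9 + 10/29 = 271/29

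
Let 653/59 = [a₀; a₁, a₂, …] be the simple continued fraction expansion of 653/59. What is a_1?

Apply division with remainder until the remainder is 0:
653 = 11·59 + 4, so a_0 = 11
59 = 14·4 + 3, so a_1 = 14

14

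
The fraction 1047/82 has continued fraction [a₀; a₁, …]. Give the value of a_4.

6

⌊1047/82⌋ = 12, remainder 63
⌊82/63⌋ = 1, remainder 19
⌊63/19⌋ = 3, remainder 6
⌊19/6⌋ = 3, remainder 1
⌊6/1⌋ = 6, remainder 0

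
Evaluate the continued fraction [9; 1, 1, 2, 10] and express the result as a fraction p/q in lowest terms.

Use the convergent recurrence hₖ = aₖ·hₖ₋₁ + hₖ₋₂ (and likewise for the denominators kₖ):
a_0 = 9: 9/1
a_1 = 1: 10/1
a_2 = 1: 19/2
a_3 = 2: 48/5
a_4 = 10: 499/52

499/52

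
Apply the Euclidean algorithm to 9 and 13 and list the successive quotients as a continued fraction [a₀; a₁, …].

[0; 1, 2, 4]

Run the Euclidean algorithm, recording each quotient:
9 = 0·13 + 9, so a_0 = 0
13 = 1·9 + 4, so a_1 = 1
9 = 2·4 + 1, so a_2 = 2
4 = 4·1 + 0, so a_3 = 4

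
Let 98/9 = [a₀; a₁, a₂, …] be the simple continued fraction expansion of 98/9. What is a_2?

8

98 = 10·9 + 8, so a_0 = 10
9 = 1·8 + 1, so a_1 = 1
8 = 8·1 + 0, so a_2 = 8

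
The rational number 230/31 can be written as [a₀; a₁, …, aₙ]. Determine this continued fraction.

230 = 7·31 + 13, so a_0 = 7
31 = 2·13 + 5, so a_1 = 2
13 = 2·5 + 3, so a_2 = 2
5 = 1·3 + 2, so a_3 = 1
3 = 1·2 + 1, so a_4 = 1
2 = 2·1 + 0, so a_5 = 2

[7; 2, 2, 1, 1, 2]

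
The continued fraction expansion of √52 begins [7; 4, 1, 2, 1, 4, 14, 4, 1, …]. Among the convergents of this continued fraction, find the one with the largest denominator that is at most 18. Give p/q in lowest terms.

101/14

a_0 = 7: 7/1  (≤ bound)
a_1 = 4: 29/4  (≤ bound)
a_2 = 1: 36/5  (≤ bound)
a_3 = 2: 101/14  (≤ bound)
a_4 = 1: 137/19  (> 18, stop)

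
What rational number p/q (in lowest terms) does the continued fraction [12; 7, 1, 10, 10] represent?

Work from the innermost term outward:
Start with 10.
10 + 1/(10/1) = 10 + 1/10 = 101/10
1 + 1/(101/10) = 1 + 10/101 = 111/101
7 + 1/(111/101) = 7 + 101/111 = 878/111
12 + 1/(878/111) = 12 + 111/878 = 10647/878

10647/878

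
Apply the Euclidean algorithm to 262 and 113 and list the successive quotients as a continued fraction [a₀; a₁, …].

[2; 3, 7, 5]

262 ÷ 113 → quotient 2, remainder 36
113 ÷ 36 → quotient 3, remainder 5
36 ÷ 5 → quotient 7, remainder 1
5 ÷ 1 → quotient 5, remainder 0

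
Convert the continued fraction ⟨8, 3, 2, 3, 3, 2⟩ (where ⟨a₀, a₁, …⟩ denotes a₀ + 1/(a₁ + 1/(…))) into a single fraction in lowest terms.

Build up convergents one term at a time:
a_0 = 8: 8/1
a_1 = 3: 25/3
a_2 = 2: 58/7
a_3 = 3: 199/24
a_4 = 3: 655/79
a_5 = 2: 1509/182

1509/182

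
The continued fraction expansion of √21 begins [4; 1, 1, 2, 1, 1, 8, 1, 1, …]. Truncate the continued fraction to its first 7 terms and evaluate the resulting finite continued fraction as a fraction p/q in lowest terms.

a_0 = 4: 4/1
a_1 = 1: 5/1
a_2 = 1: 9/2
a_3 = 2: 23/5
a_4 = 1: 32/7
a_5 = 1: 55/12
a_6 = 8: 472/103

472/103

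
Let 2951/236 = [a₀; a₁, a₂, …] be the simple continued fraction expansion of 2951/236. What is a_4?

2

Run the Euclidean algorithm, recording each quotient:
2951 = 12·236 + 119, so a_0 = 12
236 = 1·119 + 117, so a_1 = 1
119 = 1·117 + 2, so a_2 = 1
117 = 58·2 + 1, so a_3 = 58
2 = 2·1 + 0, so a_4 = 2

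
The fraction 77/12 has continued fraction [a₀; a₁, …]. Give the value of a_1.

2

⌊77/12⌋ = 6, remainder 5
⌊12/5⌋ = 2, remainder 2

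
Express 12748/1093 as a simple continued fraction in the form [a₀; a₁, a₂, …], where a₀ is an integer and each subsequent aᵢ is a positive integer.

[11; 1, 1, 1, 32, 2, 5]

12748 = 11·1093 + 725, so a_0 = 11
1093 = 1·725 + 368, so a_1 = 1
725 = 1·368 + 357, so a_2 = 1
368 = 1·357 + 11, so a_3 = 1
357 = 32·11 + 5, so a_4 = 32
11 = 2·5 + 1, so a_5 = 2
5 = 5·1 + 0, so a_6 = 5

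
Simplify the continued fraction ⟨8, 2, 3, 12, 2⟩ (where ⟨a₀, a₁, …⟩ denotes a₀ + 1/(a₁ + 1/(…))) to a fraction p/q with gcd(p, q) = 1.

1509/179

Start with 2.
12 + 1/(2/1) = 12 + 1/2 = 25/2
3 + 1/(25/2) = 3 + 2/25 = 77/25
2 + 1/(77/25) = 2 + 25/77 = 179/77
8 + 1/(179/77) = 8 + 77/179 = 1509/179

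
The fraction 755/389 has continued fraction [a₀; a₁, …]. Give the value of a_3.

Run the Euclidean algorithm, recording each quotient:
755 ÷ 389 → quotient 1, remainder 366
389 ÷ 366 → quotient 1, remainder 23
366 ÷ 23 → quotient 15, remainder 21
23 ÷ 21 → quotient 1, remainder 2

1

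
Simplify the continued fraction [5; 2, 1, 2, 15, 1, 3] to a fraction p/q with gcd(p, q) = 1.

2773/516

Start with 3.
1 + 1/(3/1) = 1 + 1/3 = 4/3
15 + 1/(4/3) = 15 + 3/4 = 63/4
2 + 1/(63/4) = 2 + 4/63 = 130/63
1 + 1/(130/63) = 1 + 63/130 = 193/130
2 + 1/(193/130) = 2 + 130/193 = 516/193
5 + 1/(516/193) = 5 + 193/516 = 2773/516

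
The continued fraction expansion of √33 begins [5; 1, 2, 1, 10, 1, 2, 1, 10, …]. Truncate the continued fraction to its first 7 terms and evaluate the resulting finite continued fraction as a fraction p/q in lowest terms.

787/137

a_0 = 5: 5/1
a_1 = 1: 6/1
a_2 = 2: 17/3
a_3 = 1: 23/4
a_4 = 10: 247/43
a_5 = 1: 270/47
a_6 = 2: 787/137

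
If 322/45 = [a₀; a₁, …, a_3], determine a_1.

Apply division with remainder until the remainder is 0:
322 = 7·45 + 7, so a_0 = 7
45 = 6·7 + 3, so a_1 = 6

6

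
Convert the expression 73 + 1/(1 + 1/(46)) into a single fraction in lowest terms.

3477/47

Use the convergent recurrence hₖ = aₖ·hₖ₋₁ + hₖ₋₂ (and likewise for the denominators kₖ):
a_0 = 73: 73/1
a_1 = 1: 74/1
a_2 = 46: 3477/47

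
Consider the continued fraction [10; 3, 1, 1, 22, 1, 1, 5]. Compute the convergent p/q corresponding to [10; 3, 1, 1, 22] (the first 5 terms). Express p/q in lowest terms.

1625/158

Start with 22.
1 + 1/(22/1) = 1 + 1/22 = 23/22
1 + 1/(23/22) = 1 + 22/23 = 45/23
3 + 1/(45/23) = 3 + 23/45 = 158/45
10 + 1/(158/45) = 10 + 45/158 = 1625/158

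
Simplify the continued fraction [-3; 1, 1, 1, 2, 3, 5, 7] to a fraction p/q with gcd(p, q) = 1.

-2437/1028

Start with 7.
5 + 1/(7/1) = 5 + 1/7 = 36/7
3 + 1/(36/7) = 3 + 7/36 = 115/36
2 + 1/(115/36) = 2 + 36/115 = 266/115
1 + 1/(266/115) = 1 + 115/266 = 381/266
1 + 1/(381/266) = 1 + 266/381 = 647/381
1 + 1/(647/381) = 1 + 381/647 = 1028/647
-3 + 1/(1028/647) = -3 + 647/1028 = -2437/1028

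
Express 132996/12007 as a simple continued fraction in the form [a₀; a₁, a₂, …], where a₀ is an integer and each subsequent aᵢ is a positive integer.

Repeatedly divide and take the remainder:
132996 ÷ 12007 → quotient 11, remainder 919
12007 ÷ 919 → quotient 13, remainder 60
919 ÷ 60 → quotient 15, remainder 19
60 ÷ 19 → quotient 3, remainder 3
19 ÷ 3 → quotient 6, remainder 1
3 ÷ 1 → quotient 3, remainder 0

[11; 13, 15, 3, 6, 3]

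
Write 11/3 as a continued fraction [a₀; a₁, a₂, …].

⌊11/3⌋ = 3, remainder 2
⌊3/2⌋ = 1, remainder 1
⌊2/1⌋ = 2, remainder 0

[3; 1, 2]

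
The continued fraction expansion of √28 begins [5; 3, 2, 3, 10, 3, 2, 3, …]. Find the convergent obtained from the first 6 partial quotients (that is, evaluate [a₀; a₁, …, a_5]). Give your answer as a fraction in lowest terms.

Starting at the tail and folding back:
Start with 3.
10 + 1/(3/1) = 10 + 1/3 = 31/3
3 + 1/(31/3) = 3 + 3/31 = 96/31
2 + 1/(96/31) = 2 + 31/96 = 223/96
3 + 1/(223/96) = 3 + 96/223 = 765/223
5 + 1/(765/223) = 5 + 223/765 = 4048/765

4048/765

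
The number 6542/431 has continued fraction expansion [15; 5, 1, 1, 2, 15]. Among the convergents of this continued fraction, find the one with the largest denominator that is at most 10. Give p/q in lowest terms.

List convergents until the denominator exceeds the bound:
a_0 = 15: 15/1  (≤ bound)
a_1 = 5: 76/5  (≤ bound)
a_2 = 1: 91/6  (≤ bound)
a_3 = 1: 167/11  (> 10, stop)

91/6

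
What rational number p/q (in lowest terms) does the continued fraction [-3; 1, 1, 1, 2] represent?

Start with 2.
1 + 1/(2/1) = 1 + 1/2 = 3/2
1 + 1/(3/2) = 1 + 2/3 = 5/3
1 + 1/(5/3) = 1 + 3/5 = 8/5
-3 + 1/(8/5) = -3 + 5/8 = -19/8

-19/8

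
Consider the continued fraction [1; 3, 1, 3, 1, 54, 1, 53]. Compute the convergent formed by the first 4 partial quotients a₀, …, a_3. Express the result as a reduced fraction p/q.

19/15

Start with 3.
1 + 1/(3/1) = 1 + 1/3 = 4/3
3 + 1/(4/3) = 3 + 3/4 = 15/4
1 + 1/(15/4) = 1 + 4/15 = 19/15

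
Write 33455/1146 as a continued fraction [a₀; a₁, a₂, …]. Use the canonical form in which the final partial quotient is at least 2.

33455 ÷ 1146 → quotient 29, remainder 221
1146 ÷ 221 → quotient 5, remainder 41
221 ÷ 41 → quotient 5, remainder 16
41 ÷ 16 → quotient 2, remainder 9
16 ÷ 9 → quotient 1, remainder 7
9 ÷ 7 → quotient 1, remainder 2
7 ÷ 2 → quotient 3, remainder 1
2 ÷ 1 → quotient 2, remainder 0

[29; 5, 5, 2, 1, 1, 3, 2]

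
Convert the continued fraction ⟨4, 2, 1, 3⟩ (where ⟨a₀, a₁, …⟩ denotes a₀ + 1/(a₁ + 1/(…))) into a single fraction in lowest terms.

48/11

a_0 = 4: 4/1
a_1 = 2: 9/2
a_2 = 1: 13/3
a_3 = 3: 48/11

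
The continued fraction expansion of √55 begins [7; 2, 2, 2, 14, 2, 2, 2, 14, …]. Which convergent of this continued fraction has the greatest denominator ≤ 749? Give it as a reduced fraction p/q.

2655/358

a_0 = 7: 7/1  (≤ bound)
a_1 = 2: 15/2  (≤ bound)
a_2 = 2: 37/5  (≤ bound)
a_3 = 2: 89/12  (≤ bound)
a_4 = 14: 1283/173  (≤ bound)
a_5 = 2: 2655/358  (≤ bound)
a_6 = 2: 6593/889  (> 749, stop)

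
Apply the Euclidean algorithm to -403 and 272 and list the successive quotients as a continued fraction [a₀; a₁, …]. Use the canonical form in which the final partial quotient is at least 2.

-403 ÷ 272 → quotient -2, remainder 141
272 ÷ 141 → quotient 1, remainder 131
141 ÷ 131 → quotient 1, remainder 10
131 ÷ 10 → quotient 13, remainder 1
10 ÷ 1 → quotient 10, remainder 0

[-2; 1, 1, 13, 10]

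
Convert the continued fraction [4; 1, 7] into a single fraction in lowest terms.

Start with 7.
1 + 1/(7/1) = 1 + 1/7 = 8/7
4 + 1/(8/7) = 4 + 7/8 = 39/8

39/8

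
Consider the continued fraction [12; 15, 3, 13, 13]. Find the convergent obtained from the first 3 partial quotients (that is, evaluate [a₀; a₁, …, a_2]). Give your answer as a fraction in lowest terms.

a_0 = 12: 12/1
a_1 = 15: 181/15
a_2 = 3: 555/46

555/46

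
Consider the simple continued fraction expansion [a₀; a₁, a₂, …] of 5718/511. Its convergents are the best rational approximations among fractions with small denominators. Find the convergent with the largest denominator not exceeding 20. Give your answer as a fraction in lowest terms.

179/16

List convergents until the denominator exceeds the bound:
a_0 = 11: 11/1  (≤ bound)
a_1 = 5: 56/5  (≤ bound)
a_2 = 3: 179/16  (≤ bound)
a_3 = 1: 235/21  (> 20, stop)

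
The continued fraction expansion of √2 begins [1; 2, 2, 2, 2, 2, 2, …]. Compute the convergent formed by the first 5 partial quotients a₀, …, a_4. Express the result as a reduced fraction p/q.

Build up convergents one term at a time:
a_0 = 1: 1/1
a_1 = 2: 3/2
a_2 = 2: 7/5
a_3 = 2: 17/12
a_4 = 2: 41/29

41/29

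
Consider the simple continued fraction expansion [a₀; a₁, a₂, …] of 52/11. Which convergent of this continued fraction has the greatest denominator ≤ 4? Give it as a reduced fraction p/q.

19/4

a_0 = 4: 4/1  (≤ bound)
a_1 = 1: 5/1  (≤ bound)
a_2 = 2: 14/3  (≤ bound)
a_3 = 1: 19/4  (≤ bound)
a_4 = 2: 52/11  (> 4, stop)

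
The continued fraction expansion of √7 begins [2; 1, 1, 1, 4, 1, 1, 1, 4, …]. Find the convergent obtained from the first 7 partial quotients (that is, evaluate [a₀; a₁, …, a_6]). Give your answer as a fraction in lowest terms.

82/31

Use the convergent recurrence hₖ = aₖ·hₖ₋₁ + hₖ₋₂ (and likewise for the denominators kₖ):
a_0 = 2: 2/1
a_1 = 1: 3/1
a_2 = 1: 5/2
a_3 = 1: 8/3
a_4 = 4: 37/14
a_5 = 1: 45/17
a_6 = 1: 82/31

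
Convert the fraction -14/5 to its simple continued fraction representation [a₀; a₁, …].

[-3; 5]

-14 = -3·5 + 1, so a_0 = -3
5 = 5·1 + 0, so a_1 = 5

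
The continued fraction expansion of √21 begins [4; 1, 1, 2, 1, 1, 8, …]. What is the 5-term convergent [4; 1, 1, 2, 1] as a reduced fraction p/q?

32/7

a_0 = 4: 4/1
a_1 = 1: 5/1
a_2 = 1: 9/2
a_3 = 2: 23/5
a_4 = 1: 32/7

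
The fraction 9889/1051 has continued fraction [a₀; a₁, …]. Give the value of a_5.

47

⌊9889/1051⌋ = 9, remainder 430
⌊1051/430⌋ = 2, remainder 191
⌊430/191⌋ = 2, remainder 48
⌊191/48⌋ = 3, remainder 47
⌊48/47⌋ = 1, remainder 1
⌊47/1⌋ = 47, remainder 0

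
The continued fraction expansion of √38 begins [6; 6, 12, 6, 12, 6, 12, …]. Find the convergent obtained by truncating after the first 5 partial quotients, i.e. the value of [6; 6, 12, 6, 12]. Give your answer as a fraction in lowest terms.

33294/5401

Start with 12.
6 + 1/(12/1) = 6 + 1/12 = 73/12
12 + 1/(73/12) = 12 + 12/73 = 888/73
6 + 1/(888/73) = 6 + 73/888 = 5401/888
6 + 1/(5401/888) = 6 + 888/5401 = 33294/5401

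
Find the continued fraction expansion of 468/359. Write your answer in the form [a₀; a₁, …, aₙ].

[1; 3, 3, 2, 2, 6]

468 = 1·359 + 109, so a_0 = 1
359 = 3·109 + 32, so a_1 = 3
109 = 3·32 + 13, so a_2 = 3
32 = 2·13 + 6, so a_3 = 2
13 = 2·6 + 1, so a_4 = 2
6 = 6·1 + 0, so a_5 = 6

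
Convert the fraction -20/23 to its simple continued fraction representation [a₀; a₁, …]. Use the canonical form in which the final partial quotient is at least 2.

Run the Euclidean algorithm, recording each quotient:
-20 = -1·23 + 3, so a_0 = -1
23 = 7·3 + 2, so a_1 = 7
3 = 1·2 + 1, so a_2 = 1
2 = 2·1 + 0, so a_3 = 2

[-1; 7, 1, 2]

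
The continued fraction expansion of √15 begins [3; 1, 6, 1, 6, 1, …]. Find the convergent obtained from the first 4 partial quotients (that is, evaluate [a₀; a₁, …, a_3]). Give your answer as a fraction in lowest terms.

31/8

Start with 1.
6 + 1/(1/1) = 6 + 1/1 = 7/1
1 + 1/(7/1) = 1 + 1/7 = 8/7
3 + 1/(8/7) = 3 + 7/8 = 31/8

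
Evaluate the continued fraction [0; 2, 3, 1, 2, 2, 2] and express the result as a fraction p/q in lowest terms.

a_0 = 0: 0/1
a_1 = 2: 1/2
a_2 = 3: 3/7
a_3 = 1: 4/9
a_4 = 2: 11/25
a_5 = 2: 26/59
a_6 = 2: 63/143

63/143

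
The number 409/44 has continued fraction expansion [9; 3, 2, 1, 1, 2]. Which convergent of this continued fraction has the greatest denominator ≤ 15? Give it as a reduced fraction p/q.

93/10

a_0 = 9: 9/1  (≤ bound)
a_1 = 3: 28/3  (≤ bound)
a_2 = 2: 65/7  (≤ bound)
a_3 = 1: 93/10  (≤ bound)
a_4 = 1: 158/17  (> 15, stop)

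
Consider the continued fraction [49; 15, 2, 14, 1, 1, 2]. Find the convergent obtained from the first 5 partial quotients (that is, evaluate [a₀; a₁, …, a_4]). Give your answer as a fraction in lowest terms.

23551/480

Use the convergent recurrence hₖ = aₖ·hₖ₋₁ + hₖ₋₂ (and likewise for the denominators kₖ):
a_0 = 49: 49/1
a_1 = 15: 736/15
a_2 = 2: 1521/31
a_3 = 14: 22030/449
a_4 = 1: 23551/480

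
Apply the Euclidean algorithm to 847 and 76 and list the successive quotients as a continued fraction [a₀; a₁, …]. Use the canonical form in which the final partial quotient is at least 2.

Repeatedly divide and take the remainder:
⌊847/76⌋ = 11, remainder 11
⌊76/11⌋ = 6, remainder 10
⌊11/10⌋ = 1, remainder 1
⌊10/1⌋ = 10, remainder 0

[11; 6, 1, 10]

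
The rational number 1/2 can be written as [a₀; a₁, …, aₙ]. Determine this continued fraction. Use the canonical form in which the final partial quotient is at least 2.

[0; 2]

1 ÷ 2 → quotient 0, remainder 1
2 ÷ 1 → quotient 2, remainder 0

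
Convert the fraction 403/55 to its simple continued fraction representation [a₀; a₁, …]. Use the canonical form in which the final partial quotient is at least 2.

Apply division with remainder until the remainder is 0:
403 = 7·55 + 18, so a_0 = 7
55 = 3·18 + 1, so a_1 = 3
18 = 18·1 + 0, so a_2 = 18

[7; 3, 18]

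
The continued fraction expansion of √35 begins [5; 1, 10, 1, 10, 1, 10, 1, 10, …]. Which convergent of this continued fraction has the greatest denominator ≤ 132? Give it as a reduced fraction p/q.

775/131

a_0 = 5: 5/1  (≤ bound)
a_1 = 1: 6/1  (≤ bound)
a_2 = 10: 65/11  (≤ bound)
a_3 = 1: 71/12  (≤ bound)
a_4 = 10: 775/131  (≤ bound)
a_5 = 1: 846/143  (> 132, stop)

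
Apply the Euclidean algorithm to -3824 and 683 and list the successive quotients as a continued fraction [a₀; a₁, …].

-3824 = -6·683 + 274, so a_0 = -6
683 = 2·274 + 135, so a_1 = 2
274 = 2·135 + 4, so a_2 = 2
135 = 33·4 + 3, so a_3 = 33
4 = 1·3 + 1, so a_4 = 1
3 = 3·1 + 0, so a_5 = 3

[-6; 2, 2, 33, 1, 3]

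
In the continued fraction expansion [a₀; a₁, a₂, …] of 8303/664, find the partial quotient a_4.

Apply division with remainder until the remainder is 0:
⌊8303/664⌋ = 12, remainder 335
⌊664/335⌋ = 1, remainder 329
⌊335/329⌋ = 1, remainder 6
⌊329/6⌋ = 54, remainder 5
⌊6/5⌋ = 1, remainder 1

1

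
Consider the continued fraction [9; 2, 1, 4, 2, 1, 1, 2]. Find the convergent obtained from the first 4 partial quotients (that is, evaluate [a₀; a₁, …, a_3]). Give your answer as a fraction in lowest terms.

Compute successive convergents:
a_0 = 9: 9/1
a_1 = 2: 19/2
a_2 = 1: 28/3
a_3 = 4: 131/14

131/14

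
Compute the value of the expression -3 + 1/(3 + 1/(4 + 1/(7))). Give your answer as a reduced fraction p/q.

-253/94

Start with 7.
4 + 1/(7/1) = 4 + 1/7 = 29/7
3 + 1/(29/7) = 3 + 7/29 = 94/29
-3 + 1/(94/29) = -3 + 29/94 = -253/94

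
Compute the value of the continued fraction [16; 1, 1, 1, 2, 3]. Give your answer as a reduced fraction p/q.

449/27

Use the convergent recurrence hₖ = aₖ·hₖ₋₁ + hₖ₋₂ (and likewise for the denominators kₖ):
a_0 = 16: 16/1
a_1 = 1: 17/1
a_2 = 1: 33/2
a_3 = 1: 50/3
a_4 = 2: 133/8
a_5 = 3: 449/27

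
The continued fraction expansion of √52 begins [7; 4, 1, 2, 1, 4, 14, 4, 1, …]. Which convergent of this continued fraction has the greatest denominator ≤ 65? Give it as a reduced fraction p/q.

a_0 = 7: 7/1  (≤ bound)
a_1 = 4: 29/4  (≤ bound)
a_2 = 1: 36/5  (≤ bound)
a_3 = 2: 101/14  (≤ bound)
a_4 = 1: 137/19  (≤ bound)
a_5 = 4: 649/90  (> 65, stop)

137/19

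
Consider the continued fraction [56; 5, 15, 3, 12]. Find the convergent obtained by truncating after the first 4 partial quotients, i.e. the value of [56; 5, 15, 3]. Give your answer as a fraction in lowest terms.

13094/233

a_0 = 56: 56/1
a_1 = 5: 281/5
a_2 = 15: 4271/76
a_3 = 3: 13094/233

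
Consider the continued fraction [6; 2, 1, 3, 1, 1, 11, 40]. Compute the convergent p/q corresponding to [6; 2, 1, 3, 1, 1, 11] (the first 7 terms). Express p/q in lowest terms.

1838/289

Use the convergent recurrence hₖ = aₖ·hₖ₋₁ + hₖ₋₂ (and likewise for the denominators kₖ):
a_0 = 6: 6/1
a_1 = 2: 13/2
a_2 = 1: 19/3
a_3 = 3: 70/11
a_4 = 1: 89/14
a_5 = 1: 159/25
a_6 = 11: 1838/289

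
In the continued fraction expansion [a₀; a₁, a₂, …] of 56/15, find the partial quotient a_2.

56 ÷ 15 → quotient 3, remainder 11
15 ÷ 11 → quotient 1, remainder 4
11 ÷ 4 → quotient 2, remainder 3

2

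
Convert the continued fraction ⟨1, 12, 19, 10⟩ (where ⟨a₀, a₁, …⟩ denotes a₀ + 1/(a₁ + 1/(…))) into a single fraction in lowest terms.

2493/2302

Start with 10.
19 + 1/(10/1) = 19 + 1/10 = 191/10
12 + 1/(191/10) = 12 + 10/191 = 2302/191
1 + 1/(2302/191) = 1 + 191/2302 = 2493/2302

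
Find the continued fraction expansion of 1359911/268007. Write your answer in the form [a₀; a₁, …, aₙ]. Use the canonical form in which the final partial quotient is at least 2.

Apply division with remainder until the remainder is 0:
1359911 ÷ 268007 → quotient 5, remainder 19876
268007 ÷ 19876 → quotient 13, remainder 9619
19876 ÷ 9619 → quotient 2, remainder 638
9619 ÷ 638 → quotient 15, remainder 49
638 ÷ 49 → quotient 13, remainder 1
49 ÷ 1 → quotient 49, remainder 0

[5; 13, 2, 15, 13, 49]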